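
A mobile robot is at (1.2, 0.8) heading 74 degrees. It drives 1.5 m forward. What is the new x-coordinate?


x_new = x0 + d*cos(theta)
= 1.2 + 1.5*cos(74)
= 1.2 + 0.4135
= 1.6135


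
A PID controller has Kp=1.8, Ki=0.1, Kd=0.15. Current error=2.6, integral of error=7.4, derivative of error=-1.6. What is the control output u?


u = Kp*e + Ki*int(e) + Kd*de/dt
= 1.8*2.6 + 0.1*7.4 + 0.15*(-1.6)
= 4.68 + 0.74 + -0.24
= 5.18


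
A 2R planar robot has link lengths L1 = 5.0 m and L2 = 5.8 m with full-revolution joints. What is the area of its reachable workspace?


r_max = L1 + L2 = 10.8 m
r_min = |L1 - L2| = 0.8 m
Area = pi*(r_max^2 - r_min^2)
= pi*(116.64 - 0.64)
= pi * 116.0
= 364.4247 m^2


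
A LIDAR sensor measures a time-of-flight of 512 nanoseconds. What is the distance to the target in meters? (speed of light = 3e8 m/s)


tof = 512 ns = 5.12e-07 s
dist = c * tof / 2
= 3e8 * 5.12e-07 / 2
= 76.8 m


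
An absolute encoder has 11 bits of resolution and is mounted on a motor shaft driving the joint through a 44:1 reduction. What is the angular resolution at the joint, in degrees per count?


counts = 2^11 = 2048
effective counts at joint = 2048 * 44 = 90112
resolution = 360 / 90112
= 0.004 deg/count


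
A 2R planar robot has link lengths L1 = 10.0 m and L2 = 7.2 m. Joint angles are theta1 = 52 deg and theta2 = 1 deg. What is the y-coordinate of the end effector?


Convert angles to radians: theta1 = 0.9076, theta2 = 0.0175
y = L1*sin(theta1) + L2*sin(theta1+theta2)
y = 7.8801 + 5.7502
y = 13.6303


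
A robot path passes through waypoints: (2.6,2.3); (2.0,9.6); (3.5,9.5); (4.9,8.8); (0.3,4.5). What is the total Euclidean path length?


Segment lengths:
  seg1 = sqrt((-0.6)^2 + (7.3)^2) = 7.3246
  seg2 = sqrt((1.5)^2 + (-0.1)^2) = 1.5033
  seg3 = sqrt((1.4)^2 + (-0.7)^2) = 1.5652
  seg4 = sqrt((-4.6)^2 + (-4.3)^2) = 6.2968
Total = 16.69


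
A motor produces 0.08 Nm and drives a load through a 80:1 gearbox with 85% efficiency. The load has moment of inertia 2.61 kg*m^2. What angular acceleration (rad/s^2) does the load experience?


tau_out = tau_motor * N * eta
= 0.08 * 80 * 0.85 = 5.44 Nm
alpha = tau_out / I = 5.44 / 2.61
= 2.0843 rad/s^2


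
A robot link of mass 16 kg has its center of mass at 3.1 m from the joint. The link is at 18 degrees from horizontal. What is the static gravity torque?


tau = m*g*L*cos(angle)
= 16 * 9.81 * 3.1 * cos(18 deg)
= 16 * 9.81 * 3.1 * 0.9511
= 462.7613 Nm


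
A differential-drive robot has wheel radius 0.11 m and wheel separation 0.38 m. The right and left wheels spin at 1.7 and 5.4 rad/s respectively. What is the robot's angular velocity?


vR = r*wR = 0.11*1.7 = 0.187 m/s
vL = r*wL = 0.11*5.4 = 0.594 m/s
v = (vR+vL)/2 = 0.3905 m/s
omega = (vR-vL)/L = -1.0711 rad/s
angular velocity = -1.0711 rad/s


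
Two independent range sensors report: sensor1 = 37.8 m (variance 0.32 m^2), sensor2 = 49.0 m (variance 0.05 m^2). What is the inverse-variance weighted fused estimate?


w1 = (1/var1) / (1/var1 + 1/var2)
   = 3.125 / (3.125 + 20.0) = 0.1351
w2 = 1 - w1 = 0.8649
fused = w1*s1 + w2*s2 = 5.1081 + 42.3784
= 47.4865 m


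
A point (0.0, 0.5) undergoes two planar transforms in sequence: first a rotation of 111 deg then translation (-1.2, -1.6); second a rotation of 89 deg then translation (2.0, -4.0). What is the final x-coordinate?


After transform 1:
x1 = cos(111)*0.0 - sin(111)*0.5 + -1.2 = -1.6668
y1 = sin(111)*0.0 + cos(111)*0.5 + -1.6 = -1.7792
After transform 2:
x2 = cos(89)*-1.6668 - sin(89)*-1.7792 + 2.0
= 3.7498


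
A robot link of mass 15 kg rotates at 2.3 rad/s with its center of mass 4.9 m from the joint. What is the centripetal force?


F = m * omega^2 * r
= 15 * 2.3^2 * 4.9
= 15 * 5.29 * 4.9
= 388.815 N


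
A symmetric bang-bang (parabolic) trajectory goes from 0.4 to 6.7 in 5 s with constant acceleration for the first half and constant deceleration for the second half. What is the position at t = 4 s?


Symmetric rest-to-rest: each phase covers (pf-p0)/2 in time T/2. 0.5*a*(T/2)^2 = (pf-p0)/2 => a = 4*(pf-p0)/T^2
a = 4*(6.7-0.4)/5^2 = 1.008
t = 4 is in the deceleration phase (t > T/2).
p = pf - 0.5*a*(T-t)^2 = 6.7 - 0.5*1.008*1^2
= 6.196


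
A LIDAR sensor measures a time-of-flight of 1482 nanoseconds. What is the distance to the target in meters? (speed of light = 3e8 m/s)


tof = 1482 ns = 1.482e-06 s
dist = c * tof / 2
= 3e8 * 1.482e-06 / 2
= 222.3 m


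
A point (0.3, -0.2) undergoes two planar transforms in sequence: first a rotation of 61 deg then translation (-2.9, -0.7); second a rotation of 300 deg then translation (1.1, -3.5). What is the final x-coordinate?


After transform 1:
x1 = cos(61)*0.3 - sin(61)*-0.2 + -2.9 = -2.5796
y1 = sin(61)*0.3 + cos(61)*-0.2 + -0.7 = -0.5346
After transform 2:
x2 = cos(300)*-2.5796 - sin(300)*-0.5346 + 1.1
= -0.6528


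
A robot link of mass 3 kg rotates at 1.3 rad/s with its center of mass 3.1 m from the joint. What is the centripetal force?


F = m * omega^2 * r
= 3 * 1.3^2 * 3.1
= 3 * 1.69 * 3.1
= 15.717 N


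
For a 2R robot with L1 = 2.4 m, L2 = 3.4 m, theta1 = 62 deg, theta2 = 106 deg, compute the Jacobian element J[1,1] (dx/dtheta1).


J[1,1] = -L1*sin(t1) - L2*sin(t1+t2)
= -2.4*sin(62) - 3.4*sin(168)
= -2.826


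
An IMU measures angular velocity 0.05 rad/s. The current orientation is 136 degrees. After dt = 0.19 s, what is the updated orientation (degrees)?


delta_theta = w * dt = 0.05 * 0.19 = 0.0095 rad
= 0.5443 deg
theta_new = 136 + 0.5443 = 136.5443 deg


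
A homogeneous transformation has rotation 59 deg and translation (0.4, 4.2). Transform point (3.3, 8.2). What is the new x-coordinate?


x' = cos(theta)*px - sin(theta)*py + tx
= 0.515*3.3 - 0.8572*8.2 + 0.4
= -4.9291


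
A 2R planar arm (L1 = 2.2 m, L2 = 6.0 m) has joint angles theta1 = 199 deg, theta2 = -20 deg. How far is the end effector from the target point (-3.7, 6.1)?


End effector via forward kinematics:
x = L1*cos(t1) + L2*cos(t1+t2) = -8.0792
y = L1*sin(t1) + L2*sin(t1+t2) = -0.6115
Distance to target:
d = sqrt((-3.7 - -8.0792)^2 + (6.1 - -0.6115)^2)
= sqrt(19.1776 + 45.0447)
= 8.0139 m


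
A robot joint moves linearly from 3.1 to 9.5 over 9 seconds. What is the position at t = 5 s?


s = t/T = 5/9 = 0.5556
p(t) = p0 + (pf-p0)*s
= 3.1 + (9.5 - 3.1) * 0.5556
= 6.6556


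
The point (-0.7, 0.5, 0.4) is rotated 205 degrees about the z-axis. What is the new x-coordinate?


Rotation about z-axis: x' = x*cos(theta) - y*sin(theta)
= -0.7 * -0.9063 - 0.5 * -0.4226
= 0.8457


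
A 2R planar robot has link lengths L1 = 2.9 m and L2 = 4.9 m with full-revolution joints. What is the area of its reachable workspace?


r_max = L1 + L2 = 7.8 m
r_min = |L1 - L2| = 2.0 m
Area = pi*(r_max^2 - r_min^2)
= pi*(60.84 - 4.0)
= pi * 56.84
= 178.5681 m^2


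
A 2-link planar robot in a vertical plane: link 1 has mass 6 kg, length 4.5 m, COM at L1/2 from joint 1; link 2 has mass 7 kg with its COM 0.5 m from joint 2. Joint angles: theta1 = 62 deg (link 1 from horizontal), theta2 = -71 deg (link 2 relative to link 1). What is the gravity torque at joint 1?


Horizontal distance from joint 1 to link-1 COM:
  x_c1 = (L1/2)*cos(t1) = 2.25 * 0.4695 = 1.0563 m
Horizontal distance from joint 1 to link-2 COM:
  x_c2 = L1*cos(t1) + Lc2*cos(t1+t2)
       = 4.5*0.4695 + 0.5*0.9877 = 2.6065 m
tau1 = m1*g*x_c1 + m2*g*x_c2
     = 6*9.81*1.0563 + 7*9.81*2.6065
     = 62.1745 + 178.986
     = 241.1605 Nm


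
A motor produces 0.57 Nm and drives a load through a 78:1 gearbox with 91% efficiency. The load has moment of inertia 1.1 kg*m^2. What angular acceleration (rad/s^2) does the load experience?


tau_out = tau_motor * N * eta
= 0.57 * 78 * 0.91 = 40.4586 Nm
alpha = tau_out / I = 40.4586 / 1.1
= 36.7805 rad/s^2


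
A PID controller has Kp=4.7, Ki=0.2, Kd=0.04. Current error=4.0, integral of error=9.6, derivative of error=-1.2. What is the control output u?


u = Kp*e + Ki*int(e) + Kd*de/dt
= 4.7*4.0 + 0.2*9.6 + 0.04*(-1.2)
= 18.8 + 1.92 + -0.048
= 20.672


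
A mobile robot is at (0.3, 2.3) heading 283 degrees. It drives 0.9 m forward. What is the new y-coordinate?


y_new = y0 + d*sin(theta)
= 2.3 + 0.9*sin(283)
= 2.3 + -0.8769
= 1.4231


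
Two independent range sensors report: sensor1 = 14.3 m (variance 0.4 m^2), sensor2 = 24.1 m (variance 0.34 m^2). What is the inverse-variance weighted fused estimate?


w1 = (1/var1) / (1/var1 + 1/var2)
   = 2.5 / (2.5 + 2.9412) = 0.4595
w2 = 1 - w1 = 0.5405
fused = w1*s1 + w2*s2 = 6.5703 + 13.027
= 19.5973 m


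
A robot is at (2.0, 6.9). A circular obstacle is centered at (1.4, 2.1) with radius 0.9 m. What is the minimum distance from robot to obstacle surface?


center_dist = sqrt((2.0-1.4)^2 + (6.9-2.1)^2)
= sqrt(0.36 + 23.04)
= 4.8374
min_dist = center_dist - radius = 4.8374 - 0.9 = 3.9374 m


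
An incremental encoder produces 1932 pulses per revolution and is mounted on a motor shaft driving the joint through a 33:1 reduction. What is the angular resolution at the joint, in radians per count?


counts per rev = 1932
effective counts at joint = 1932 * 33 = 63756
resolution = 2*pi / 63756
= 9.8550e-05 rad/count


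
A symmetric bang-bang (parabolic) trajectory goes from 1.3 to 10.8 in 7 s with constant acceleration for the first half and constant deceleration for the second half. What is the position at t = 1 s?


Symmetric rest-to-rest: each phase covers (pf-p0)/2 in time T/2. 0.5*a*(T/2)^2 = (pf-p0)/2 => a = 4*(pf-p0)/T^2
a = 4*(10.8-1.3)/7^2 = 0.7755
t = 1 is in the acceleration phase (t <= T/2).
p = p0 + 0.5*a*t^2 = 1.3 + 0.5*0.7755*1^2
= 1.6878


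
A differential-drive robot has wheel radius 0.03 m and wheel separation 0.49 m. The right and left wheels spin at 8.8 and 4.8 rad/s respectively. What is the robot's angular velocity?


vR = r*wR = 0.03*8.8 = 0.264 m/s
vL = r*wL = 0.03*4.8 = 0.144 m/s
v = (vR+vL)/2 = 0.204 m/s
omega = (vR-vL)/L = 0.2449 rad/s
angular velocity = 0.2449 rad/s


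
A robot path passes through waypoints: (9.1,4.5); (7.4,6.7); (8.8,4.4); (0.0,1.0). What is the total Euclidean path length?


Segment lengths:
  seg1 = sqrt((-1.7)^2 + (2.2)^2) = 2.7803
  seg2 = sqrt((1.4)^2 + (-2.3)^2) = 2.6926
  seg3 = sqrt((-8.8)^2 + (-3.4)^2) = 9.434
Total = 14.9069


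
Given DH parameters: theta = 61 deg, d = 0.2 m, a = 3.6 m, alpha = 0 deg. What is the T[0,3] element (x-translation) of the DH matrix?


T[0,3] = a * cos(theta)
= 3.6 * cos(61 deg)
= 3.6 * 0.4848
= 1.7453


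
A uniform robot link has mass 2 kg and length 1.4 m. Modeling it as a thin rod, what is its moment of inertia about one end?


I = (1/3) * m * L^2
= (1/3) * 2 * 1.4^2
= 0.333333 * 2 * 1.96
= 1.3067 kg*m^2


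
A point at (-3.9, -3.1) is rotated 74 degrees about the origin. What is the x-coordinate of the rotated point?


x' = x*cos(theta) - y*sin(theta)
cos(74 deg) = 0.2756, sin(74 deg) = 0.9613
x' = -3.9 * 0.2756 - -3.1 * 0.9613
= -1.075 - -2.9799
= 1.9049


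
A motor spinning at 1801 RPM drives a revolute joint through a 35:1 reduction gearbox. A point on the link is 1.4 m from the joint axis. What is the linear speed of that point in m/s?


omega_motor = 1801 * 2*pi/60 = 188.6003 rad/s
omega_joint = omega_motor / 35 = 5.3886 rad/s
v = omega_joint * r = 5.3886 * 1.4
= 7.544 m/s


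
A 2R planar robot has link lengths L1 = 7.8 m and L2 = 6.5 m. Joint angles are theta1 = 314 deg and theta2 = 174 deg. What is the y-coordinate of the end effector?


Convert angles to radians: theta1 = 5.4803, theta2 = 3.0369
y = L1*sin(theta1) + L2*sin(theta1+theta2)
y = -5.6109 + 5.1221
y = -0.4888


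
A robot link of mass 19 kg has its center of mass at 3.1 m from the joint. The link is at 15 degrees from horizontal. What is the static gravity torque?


tau = m*g*L*cos(angle)
= 19 * 9.81 * 3.1 * cos(15 deg)
= 19 * 9.81 * 3.1 * 0.9659
= 558.1206 Nm


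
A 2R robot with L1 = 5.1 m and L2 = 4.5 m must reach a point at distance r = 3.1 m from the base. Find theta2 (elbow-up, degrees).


cos(theta2) = (r^2 - L1^2 - L2^2) / (2*L1*L2)
cos(theta2) = (9.61 - 26.01 - 20.25) / 45.9
cos(theta2) = -0.798475
theta2 = 142.9847 degrees


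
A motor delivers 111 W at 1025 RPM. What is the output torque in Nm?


omega = 1025 * 2*pi/60 = 107.3377 rad/s
tau = P / omega = 111 / 107.3377
= 1.0341 Nm


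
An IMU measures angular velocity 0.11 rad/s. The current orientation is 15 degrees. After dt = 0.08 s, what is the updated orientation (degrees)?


delta_theta = w * dt = 0.11 * 0.08 = 0.0088 rad
= 0.5042 deg
theta_new = 15 + 0.5042 = 15.5042 deg


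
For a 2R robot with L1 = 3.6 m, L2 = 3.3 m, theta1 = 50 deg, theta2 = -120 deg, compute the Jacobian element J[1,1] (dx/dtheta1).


J[1,1] = -L1*sin(t1) - L2*sin(t1+t2)
= -3.6*sin(50) - 3.3*sin(-70)
= 0.3432


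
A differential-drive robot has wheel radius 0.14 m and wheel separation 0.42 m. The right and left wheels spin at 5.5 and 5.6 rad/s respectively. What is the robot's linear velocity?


vR = r*wR = 0.14*5.5 = 0.77 m/s
vL = r*wL = 0.14*5.6 = 0.784 m/s
v = (vR+vL)/2 = 0.777 m/s
omega = (vR-vL)/L = -0.0333 rad/s
linear velocity = 0.777 m/s


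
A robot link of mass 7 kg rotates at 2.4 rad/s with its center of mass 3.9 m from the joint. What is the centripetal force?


F = m * omega^2 * r
= 7 * 2.4^2 * 3.9
= 7 * 5.76 * 3.9
= 157.248 N


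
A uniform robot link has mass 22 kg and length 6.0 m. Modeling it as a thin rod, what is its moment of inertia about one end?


I = (1/3) * m * L^2
= (1/3) * 22 * 6.0^2
= 0.333333 * 22 * 36.0
= 264.0 kg*m^2


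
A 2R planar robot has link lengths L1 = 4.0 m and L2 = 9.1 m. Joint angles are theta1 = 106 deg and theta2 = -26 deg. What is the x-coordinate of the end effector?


Convert angles to radians: theta1 = 1.85, theta2 = -0.4538
x = L1*cos(theta1) + L2*cos(theta1+theta2)
x = -1.1025 + 1.5802
x = 0.4776


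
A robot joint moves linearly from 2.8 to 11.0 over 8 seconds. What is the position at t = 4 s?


s = t/T = 4/8 = 0.5
p(t) = p0 + (pf-p0)*s
= 2.8 + (11.0 - 2.8) * 0.5
= 6.9


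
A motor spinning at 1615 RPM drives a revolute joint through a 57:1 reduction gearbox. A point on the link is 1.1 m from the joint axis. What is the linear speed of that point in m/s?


omega_motor = 1615 * 2*pi/60 = 169.1224 rad/s
omega_joint = omega_motor / 57 = 2.9671 rad/s
v = omega_joint * r = 2.9671 * 1.1
= 3.2638 m/s


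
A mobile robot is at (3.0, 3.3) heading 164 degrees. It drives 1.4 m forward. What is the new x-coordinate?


x_new = x0 + d*cos(theta)
= 3.0 + 1.4*cos(164)
= 3.0 + -1.3458
= 1.6542


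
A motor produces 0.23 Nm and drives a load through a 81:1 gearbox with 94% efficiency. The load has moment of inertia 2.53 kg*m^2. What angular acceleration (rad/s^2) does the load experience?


tau_out = tau_motor * N * eta
= 0.23 * 81 * 0.94 = 17.5122 Nm
alpha = tau_out / I = 17.5122 / 2.53
= 6.9218 rad/s^2


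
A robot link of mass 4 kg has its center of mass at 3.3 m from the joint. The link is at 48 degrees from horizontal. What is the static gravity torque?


tau = m*g*L*cos(angle)
= 4 * 9.81 * 3.3 * cos(48 deg)
= 4 * 9.81 * 3.3 * 0.6691
= 86.6471 Nm


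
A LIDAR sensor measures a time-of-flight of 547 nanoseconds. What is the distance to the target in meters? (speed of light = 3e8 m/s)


tof = 547 ns = 5.47e-07 s
dist = c * tof / 2
= 3e8 * 5.47e-07 / 2
= 82.05 m


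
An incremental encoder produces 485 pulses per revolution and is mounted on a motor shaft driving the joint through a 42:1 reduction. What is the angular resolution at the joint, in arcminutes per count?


counts per rev = 485
effective counts at joint = 485 * 42 = 20370
resolution = 360*60 / 20370
= 1.0604 arcmin/count


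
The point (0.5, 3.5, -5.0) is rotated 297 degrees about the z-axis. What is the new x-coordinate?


Rotation about z-axis: x' = x*cos(theta) - y*sin(theta)
= 0.5 * 0.454 - 3.5 * -0.891
= 3.3455


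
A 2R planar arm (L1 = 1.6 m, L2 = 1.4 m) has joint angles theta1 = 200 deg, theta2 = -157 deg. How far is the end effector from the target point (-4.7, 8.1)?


End effector via forward kinematics:
x = L1*cos(t1) + L2*cos(t1+t2) = -0.4796
y = L1*sin(t1) + L2*sin(t1+t2) = 0.4076
Distance to target:
d = sqrt((-4.7 - -0.4796)^2 + (8.1 - 0.4076)^2)
= sqrt(17.8117 + 59.1735)
= 8.7741 m


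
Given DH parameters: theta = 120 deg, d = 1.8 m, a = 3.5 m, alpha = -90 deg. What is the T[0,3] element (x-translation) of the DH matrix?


T[0,3] = a * cos(theta)
= 3.5 * cos(120 deg)
= 3.5 * -0.5
= -1.75


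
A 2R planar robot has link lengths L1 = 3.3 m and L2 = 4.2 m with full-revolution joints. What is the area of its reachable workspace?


r_max = L1 + L2 = 7.5 m
r_min = |L1 - L2| = 0.9 m
Area = pi*(r_max^2 - r_min^2)
= pi*(56.25 - 0.81)
= pi * 55.44
= 174.1699 m^2


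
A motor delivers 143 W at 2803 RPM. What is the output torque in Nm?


omega = 2803 * 2*pi/60 = 293.5295 rad/s
tau = P / omega = 143 / 293.5295
= 0.4872 Nm


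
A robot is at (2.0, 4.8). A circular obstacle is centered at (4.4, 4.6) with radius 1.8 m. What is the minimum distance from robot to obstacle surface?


center_dist = sqrt((2.0-4.4)^2 + (4.8-4.6)^2)
= sqrt(5.76 + 0.04)
= 2.4083
min_dist = center_dist - radius = 2.4083 - 1.8 = 0.6083 m


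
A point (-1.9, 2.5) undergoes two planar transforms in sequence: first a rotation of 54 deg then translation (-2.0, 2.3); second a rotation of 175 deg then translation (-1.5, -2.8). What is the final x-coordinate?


After transform 1:
x1 = cos(54)*-1.9 - sin(54)*2.5 + -2.0 = -5.1393
y1 = sin(54)*-1.9 + cos(54)*2.5 + 2.3 = 2.2323
After transform 2:
x2 = cos(175)*-5.1393 - sin(175)*2.2323 + -1.5
= 3.4252


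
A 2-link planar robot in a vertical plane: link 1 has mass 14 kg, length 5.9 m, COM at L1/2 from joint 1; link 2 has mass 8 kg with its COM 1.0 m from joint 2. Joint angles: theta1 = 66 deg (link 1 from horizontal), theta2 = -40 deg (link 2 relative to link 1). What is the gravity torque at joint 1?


Horizontal distance from joint 1 to link-1 COM:
  x_c1 = (L1/2)*cos(t1) = 2.95 * 0.4067 = 1.1999 m
Horizontal distance from joint 1 to link-2 COM:
  x_c2 = L1*cos(t1) + Lc2*cos(t1+t2)
       = 5.9*0.4067 + 1.0*0.8988 = 3.2985 m
tau1 = m1*g*x_c1 + m2*g*x_c2
     = 14*9.81*1.1999 + 8*9.81*3.2985
     = 164.7906 + 258.8694
     = 423.66 Nm


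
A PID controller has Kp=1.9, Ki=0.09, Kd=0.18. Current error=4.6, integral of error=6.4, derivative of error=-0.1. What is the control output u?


u = Kp*e + Ki*int(e) + Kd*de/dt
= 1.9*4.6 + 0.09*6.4 + 0.18*(-0.1)
= 8.74 + 0.576 + -0.018
= 9.298


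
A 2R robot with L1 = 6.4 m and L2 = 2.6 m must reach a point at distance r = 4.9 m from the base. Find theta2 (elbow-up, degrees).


cos(theta2) = (r^2 - L1^2 - L2^2) / (2*L1*L2)
cos(theta2) = (24.01 - 40.96 - 6.76) / 33.28
cos(theta2) = -0.71244
theta2 = 135.4338 degrees


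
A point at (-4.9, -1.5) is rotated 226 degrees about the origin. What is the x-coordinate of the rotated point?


x' = x*cos(theta) - y*sin(theta)
cos(226 deg) = -0.6947, sin(226 deg) = -0.7193
x' = -4.9 * -0.6947 - -1.5 * -0.7193
= 3.4038 - 1.079
= 2.3248


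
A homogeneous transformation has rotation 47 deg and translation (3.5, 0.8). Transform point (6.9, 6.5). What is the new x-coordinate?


x' = cos(theta)*px - sin(theta)*py + tx
= 0.682*6.9 - 0.7314*6.5 + 3.5
= 3.452


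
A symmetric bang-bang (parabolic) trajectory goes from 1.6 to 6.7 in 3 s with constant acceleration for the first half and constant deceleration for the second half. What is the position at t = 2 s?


Symmetric rest-to-rest: each phase covers (pf-p0)/2 in time T/2. 0.5*a*(T/2)^2 = (pf-p0)/2 => a = 4*(pf-p0)/T^2
a = 4*(6.7-1.6)/3^2 = 2.2667
t = 2 is in the deceleration phase (t > T/2).
p = pf - 0.5*a*(T-t)^2 = 6.7 - 0.5*2.2667*1^2
= 5.5667


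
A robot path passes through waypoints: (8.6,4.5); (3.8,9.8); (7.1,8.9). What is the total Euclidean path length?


Segment lengths:
  seg1 = sqrt((-4.8)^2 + (5.3)^2) = 7.1505
  seg2 = sqrt((3.3)^2 + (-0.9)^2) = 3.4205
Total = 10.5711


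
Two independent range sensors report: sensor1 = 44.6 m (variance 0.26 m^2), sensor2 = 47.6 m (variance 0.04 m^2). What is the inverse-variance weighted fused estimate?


w1 = (1/var1) / (1/var1 + 1/var2)
   = 3.8462 / (3.8462 + 25.0) = 0.1333
w2 = 1 - w1 = 0.8667
fused = w1*s1 + w2*s2 = 5.9467 + 41.2533
= 47.2 m


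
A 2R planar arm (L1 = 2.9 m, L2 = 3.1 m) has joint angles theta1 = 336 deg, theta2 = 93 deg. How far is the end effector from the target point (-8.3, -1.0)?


End effector via forward kinematics:
x = L1*cos(t1) + L2*cos(t1+t2) = 3.7602
y = L1*sin(t1) + L2*sin(t1+t2) = 1.7146
Distance to target:
d = sqrt((-8.3 - 3.7602)^2 + (-1.0 - 1.7146)^2)
= sqrt(145.449 + 7.3689)
= 12.362 m


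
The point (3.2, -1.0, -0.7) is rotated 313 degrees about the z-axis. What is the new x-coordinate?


Rotation about z-axis: x' = x*cos(theta) - y*sin(theta)
= 3.2 * 0.682 - -1.0 * -0.7314
= 1.451


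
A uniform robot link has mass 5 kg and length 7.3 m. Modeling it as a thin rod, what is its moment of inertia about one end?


I = (1/3) * m * L^2
= (1/3) * 5 * 7.3^2
= 0.333333 * 5 * 53.29
= 88.8167 kg*m^2


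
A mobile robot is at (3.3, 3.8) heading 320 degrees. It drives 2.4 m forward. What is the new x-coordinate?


x_new = x0 + d*cos(theta)
= 3.3 + 2.4*cos(320)
= 3.3 + 1.8385
= 5.1385


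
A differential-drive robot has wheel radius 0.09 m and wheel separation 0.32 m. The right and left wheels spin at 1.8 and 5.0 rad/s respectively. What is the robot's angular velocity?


vR = r*wR = 0.09*1.8 = 0.162 m/s
vL = r*wL = 0.09*5.0 = 0.45 m/s
v = (vR+vL)/2 = 0.306 m/s
omega = (vR-vL)/L = -0.9 rad/s
angular velocity = -0.9 rad/s


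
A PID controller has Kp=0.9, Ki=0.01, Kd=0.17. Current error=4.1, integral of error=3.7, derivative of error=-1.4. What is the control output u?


u = Kp*e + Ki*int(e) + Kd*de/dt
= 0.9*4.1 + 0.01*3.7 + 0.17*(-1.4)
= 3.69 + 0.037 + -0.238
= 3.489


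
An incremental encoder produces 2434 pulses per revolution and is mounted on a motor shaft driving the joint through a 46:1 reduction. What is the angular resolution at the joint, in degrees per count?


counts per rev = 2434
effective counts at joint = 2434 * 46 = 111964
resolution = 360 / 111964
= 0.0032 deg/count


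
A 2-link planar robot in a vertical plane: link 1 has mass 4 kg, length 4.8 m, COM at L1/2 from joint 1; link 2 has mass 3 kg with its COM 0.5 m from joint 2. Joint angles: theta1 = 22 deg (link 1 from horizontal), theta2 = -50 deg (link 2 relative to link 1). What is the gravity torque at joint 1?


Horizontal distance from joint 1 to link-1 COM:
  x_c1 = (L1/2)*cos(t1) = 2.4 * 0.9272 = 2.2252 m
Horizontal distance from joint 1 to link-2 COM:
  x_c2 = L1*cos(t1) + Lc2*cos(t1+t2)
       = 4.8*0.9272 + 0.5*0.8829 = 4.892 m
tau1 = m1*g*x_c1 + m2*g*x_c2
     = 4*9.81*2.2252 + 3*9.81*4.892
     = 87.3185 + 143.9703
     = 231.2887 Nm


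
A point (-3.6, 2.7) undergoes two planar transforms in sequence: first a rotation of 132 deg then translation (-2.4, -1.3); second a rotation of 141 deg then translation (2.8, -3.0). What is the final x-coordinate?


After transform 1:
x1 = cos(132)*-3.6 - sin(132)*2.7 + -2.4 = -1.9976
y1 = sin(132)*-3.6 + cos(132)*2.7 + -1.3 = -5.782
After transform 2:
x2 = cos(141)*-1.9976 - sin(141)*-5.782 + 2.8
= 7.9912


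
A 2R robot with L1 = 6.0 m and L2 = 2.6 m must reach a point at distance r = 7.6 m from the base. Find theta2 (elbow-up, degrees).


cos(theta2) = (r^2 - L1^2 - L2^2) / (2*L1*L2)
cos(theta2) = (57.76 - 36.0 - 6.76) / 31.2
cos(theta2) = 0.480769
theta2 = 61.2643 degrees


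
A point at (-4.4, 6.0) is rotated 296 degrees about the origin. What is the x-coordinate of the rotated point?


x' = x*cos(theta) - y*sin(theta)
cos(296 deg) = 0.4384, sin(296 deg) = -0.8988
x' = -4.4 * 0.4384 - 6.0 * -0.8988
= -1.9288 - -5.3928
= 3.4639


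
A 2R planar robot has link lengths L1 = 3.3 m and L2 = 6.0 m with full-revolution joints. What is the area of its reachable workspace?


r_max = L1 + L2 = 9.3 m
r_min = |L1 - L2| = 2.7 m
Area = pi*(r_max^2 - r_min^2)
= pi*(86.49 - 7.29)
= pi * 79.2
= 248.8141 m^2


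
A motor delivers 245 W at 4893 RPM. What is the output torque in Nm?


omega = 4893 * 2*pi/60 = 512.3938 rad/s
tau = P / omega = 245 / 512.3938
= 0.4781 Nm


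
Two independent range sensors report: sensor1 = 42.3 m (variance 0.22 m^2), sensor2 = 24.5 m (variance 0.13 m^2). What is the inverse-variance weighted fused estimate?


w1 = (1/var1) / (1/var1 + 1/var2)
   = 4.5455 / (4.5455 + 7.6923) = 0.3714
w2 = 1 - w1 = 0.6286
fused = w1*s1 + w2*s2 = 15.7114 + 15.4
= 31.1114 m


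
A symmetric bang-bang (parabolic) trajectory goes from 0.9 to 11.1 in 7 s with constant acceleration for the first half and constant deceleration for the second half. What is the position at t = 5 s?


Symmetric rest-to-rest: each phase covers (pf-p0)/2 in time T/2. 0.5*a*(T/2)^2 = (pf-p0)/2 => a = 4*(pf-p0)/T^2
a = 4*(11.1-0.9)/7^2 = 0.8327
t = 5 is in the deceleration phase (t > T/2).
p = pf - 0.5*a*(T-t)^2 = 11.1 - 0.5*0.8327*2^2
= 9.4347


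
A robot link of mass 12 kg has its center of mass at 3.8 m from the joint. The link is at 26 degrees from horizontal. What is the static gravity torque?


tau = m*g*L*cos(angle)
= 12 * 9.81 * 3.8 * cos(26 deg)
= 12 * 9.81 * 3.8 * 0.8988
= 402.0629 Nm


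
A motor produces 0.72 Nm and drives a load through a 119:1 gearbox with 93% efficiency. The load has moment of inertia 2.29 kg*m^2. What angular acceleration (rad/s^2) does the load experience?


tau_out = tau_motor * N * eta
= 0.72 * 119 * 0.93 = 79.6824 Nm
alpha = tau_out / I = 79.6824 / 2.29
= 34.7958 rad/s^2


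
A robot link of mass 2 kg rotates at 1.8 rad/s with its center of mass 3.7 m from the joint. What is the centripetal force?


F = m * omega^2 * r
= 2 * 1.8^2 * 3.7
= 2 * 3.24 * 3.7
= 23.976 N


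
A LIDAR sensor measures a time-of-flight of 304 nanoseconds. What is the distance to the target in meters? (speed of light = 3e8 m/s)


tof = 304 ns = 3.04e-07 s
dist = c * tof / 2
= 3e8 * 3.04e-07 / 2
= 45.6 m


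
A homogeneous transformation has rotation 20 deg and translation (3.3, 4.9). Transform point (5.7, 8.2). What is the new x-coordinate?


x' = cos(theta)*px - sin(theta)*py + tx
= 0.9397*5.7 - 0.342*8.2 + 3.3
= 5.8517


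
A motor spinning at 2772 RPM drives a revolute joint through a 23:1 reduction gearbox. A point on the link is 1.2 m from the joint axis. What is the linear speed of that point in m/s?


omega_motor = 2772 * 2*pi/60 = 290.2832 rad/s
omega_joint = omega_motor / 23 = 12.621 rad/s
v = omega_joint * r = 12.621 * 1.2
= 15.1452 m/s


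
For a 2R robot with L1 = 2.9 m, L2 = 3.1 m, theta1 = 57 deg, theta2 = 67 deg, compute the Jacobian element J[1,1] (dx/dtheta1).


J[1,1] = -L1*sin(t1) - L2*sin(t1+t2)
= -2.9*sin(57) - 3.1*sin(124)
= -5.0022


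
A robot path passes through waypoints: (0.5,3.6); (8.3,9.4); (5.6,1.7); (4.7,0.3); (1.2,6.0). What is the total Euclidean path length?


Segment lengths:
  seg1 = sqrt((7.8)^2 + (5.8)^2) = 9.7201
  seg2 = sqrt((-2.7)^2 + (-7.7)^2) = 8.1597
  seg3 = sqrt((-0.9)^2 + (-1.4)^2) = 1.6643
  seg4 = sqrt((-3.5)^2 + (5.7)^2) = 6.6888
Total = 26.2329


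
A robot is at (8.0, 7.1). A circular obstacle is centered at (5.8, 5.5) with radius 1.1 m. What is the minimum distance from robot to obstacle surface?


center_dist = sqrt((8.0-5.8)^2 + (7.1-5.5)^2)
= sqrt(4.84 + 2.56)
= 2.7203
min_dist = center_dist - radius = 2.7203 - 1.1 = 1.6203 m


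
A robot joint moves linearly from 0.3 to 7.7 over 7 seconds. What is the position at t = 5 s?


s = t/T = 5/7 = 0.7143
p(t) = p0 + (pf-p0)*s
= 0.3 + (7.7 - 0.3) * 0.7143
= 5.5857


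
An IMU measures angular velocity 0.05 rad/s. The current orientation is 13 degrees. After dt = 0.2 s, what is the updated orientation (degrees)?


delta_theta = w * dt = 0.05 * 0.2 = 0.01 rad
= 0.573 deg
theta_new = 13 + 0.573 = 13.573 deg


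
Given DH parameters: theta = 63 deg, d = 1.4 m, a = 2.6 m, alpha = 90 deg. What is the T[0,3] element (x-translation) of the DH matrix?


T[0,3] = a * cos(theta)
= 2.6 * cos(63 deg)
= 2.6 * 0.454
= 1.1804


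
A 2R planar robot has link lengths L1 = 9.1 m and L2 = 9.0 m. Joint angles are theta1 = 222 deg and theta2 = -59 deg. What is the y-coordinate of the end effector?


Convert angles to radians: theta1 = 3.8746, theta2 = -1.0297
y = L1*sin(theta1) + L2*sin(theta1+theta2)
y = -6.0891 + 2.6313
y = -3.4577


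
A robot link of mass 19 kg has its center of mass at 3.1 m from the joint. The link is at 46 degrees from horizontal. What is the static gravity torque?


tau = m*g*L*cos(angle)
= 19 * 9.81 * 3.1 * cos(46 deg)
= 19 * 9.81 * 3.1 * 0.6947
= 401.3799 Nm


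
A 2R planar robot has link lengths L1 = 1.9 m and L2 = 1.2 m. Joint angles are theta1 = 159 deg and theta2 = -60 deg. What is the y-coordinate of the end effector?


Convert angles to radians: theta1 = 2.7751, theta2 = -1.0472
y = L1*sin(theta1) + L2*sin(theta1+theta2)
y = 0.6809 + 1.1852
y = 1.8661


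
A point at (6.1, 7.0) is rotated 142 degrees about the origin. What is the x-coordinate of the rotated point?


x' = x*cos(theta) - y*sin(theta)
cos(142 deg) = -0.788, sin(142 deg) = 0.6157
x' = 6.1 * -0.788 - 7.0 * 0.6157
= -4.8069 - 4.3096
= -9.1165


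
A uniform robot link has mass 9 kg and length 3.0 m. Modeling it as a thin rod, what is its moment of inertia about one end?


I = (1/3) * m * L^2
= (1/3) * 9 * 3.0^2
= 0.333333 * 9 * 9.0
= 27.0 kg*m^2


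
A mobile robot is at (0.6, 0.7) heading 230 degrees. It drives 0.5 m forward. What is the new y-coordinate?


y_new = y0 + d*sin(theta)
= 0.7 + 0.5*sin(230)
= 0.7 + -0.383
= 0.317


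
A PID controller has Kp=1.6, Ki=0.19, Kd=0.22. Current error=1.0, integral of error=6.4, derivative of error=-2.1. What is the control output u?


u = Kp*e + Ki*int(e) + Kd*de/dt
= 1.6*1.0 + 0.19*6.4 + 0.22*(-2.1)
= 1.6 + 1.216 + -0.462
= 2.354


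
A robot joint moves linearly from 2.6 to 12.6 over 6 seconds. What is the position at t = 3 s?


s = t/T = 3/6 = 0.5
p(t) = p0 + (pf-p0)*s
= 2.6 + (12.6 - 2.6) * 0.5
= 7.6


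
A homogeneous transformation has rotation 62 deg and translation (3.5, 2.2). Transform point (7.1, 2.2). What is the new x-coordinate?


x' = cos(theta)*px - sin(theta)*py + tx
= 0.4695*7.1 - 0.8829*2.2 + 3.5
= 4.8908


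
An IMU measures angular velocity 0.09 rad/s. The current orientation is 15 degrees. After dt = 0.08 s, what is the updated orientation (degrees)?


delta_theta = w * dt = 0.09 * 0.08 = 0.0072 rad
= 0.4125 deg
theta_new = 15 + 0.4125 = 15.4125 deg


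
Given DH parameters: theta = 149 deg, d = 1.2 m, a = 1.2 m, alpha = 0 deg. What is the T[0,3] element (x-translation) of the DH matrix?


T[0,3] = a * cos(theta)
= 1.2 * cos(149 deg)
= 1.2 * -0.8572
= -1.0286


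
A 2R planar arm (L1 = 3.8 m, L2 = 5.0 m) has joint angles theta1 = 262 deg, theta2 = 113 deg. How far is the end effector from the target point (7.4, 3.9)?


End effector via forward kinematics:
x = L1*cos(t1) + L2*cos(t1+t2) = 4.3008
y = L1*sin(t1) + L2*sin(t1+t2) = -2.4689
Distance to target:
d = sqrt((7.4 - 4.3008)^2 + (3.9 - -2.4689)^2)
= sqrt(9.6052 + 40.5632)
= 7.083 m


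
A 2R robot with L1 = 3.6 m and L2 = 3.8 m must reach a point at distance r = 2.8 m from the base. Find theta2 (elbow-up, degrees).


cos(theta2) = (r^2 - L1^2 - L2^2) / (2*L1*L2)
cos(theta2) = (7.84 - 12.96 - 14.44) / 27.36
cos(theta2) = -0.714912
theta2 = 135.636 degrees


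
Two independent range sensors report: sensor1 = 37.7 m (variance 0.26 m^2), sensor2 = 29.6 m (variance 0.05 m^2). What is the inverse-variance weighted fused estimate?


w1 = (1/var1) / (1/var1 + 1/var2)
   = 3.8462 / (3.8462 + 20.0) = 0.1613
w2 = 1 - w1 = 0.8387
fused = w1*s1 + w2*s2 = 6.0806 + 24.8258
= 30.9065 m


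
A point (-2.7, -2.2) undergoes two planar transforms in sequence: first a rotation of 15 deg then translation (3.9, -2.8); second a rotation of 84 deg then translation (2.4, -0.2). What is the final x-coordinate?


After transform 1:
x1 = cos(15)*-2.7 - sin(15)*-2.2 + 3.9 = 1.8614
y1 = sin(15)*-2.7 + cos(15)*-2.2 + -2.8 = -5.6238
After transform 2:
x2 = cos(84)*1.8614 - sin(84)*-5.6238 + 2.4
= 8.1876


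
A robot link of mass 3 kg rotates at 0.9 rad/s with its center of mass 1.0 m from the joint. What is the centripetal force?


F = m * omega^2 * r
= 3 * 0.9^2 * 1.0
= 3 * 0.81 * 1.0
= 2.43 N


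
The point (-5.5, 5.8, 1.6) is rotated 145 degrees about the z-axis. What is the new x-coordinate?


Rotation about z-axis: x' = x*cos(theta) - y*sin(theta)
= -5.5 * -0.8192 - 5.8 * 0.5736
= 1.1786


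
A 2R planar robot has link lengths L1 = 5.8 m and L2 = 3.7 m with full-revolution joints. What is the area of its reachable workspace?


r_max = L1 + L2 = 9.5 m
r_min = |L1 - L2| = 2.1 m
Area = pi*(r_max^2 - r_min^2)
= pi*(90.25 - 4.41)
= pi * 85.84
= 269.6743 m^2


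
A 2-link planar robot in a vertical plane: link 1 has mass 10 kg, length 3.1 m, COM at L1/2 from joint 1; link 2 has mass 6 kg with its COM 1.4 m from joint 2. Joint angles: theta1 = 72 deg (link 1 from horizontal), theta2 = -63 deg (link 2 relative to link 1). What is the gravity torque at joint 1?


Horizontal distance from joint 1 to link-1 COM:
  x_c1 = (L1/2)*cos(t1) = 1.55 * 0.309 = 0.479 m
Horizontal distance from joint 1 to link-2 COM:
  x_c2 = L1*cos(t1) + Lc2*cos(t1+t2)
       = 3.1*0.309 + 1.4*0.9877 = 2.3407 m
tau1 = m1*g*x_c1 + m2*g*x_c2
     = 10*9.81*0.479 + 6*9.81*2.3407
     = 46.9876 + 137.7746
     = 184.7621 Nm


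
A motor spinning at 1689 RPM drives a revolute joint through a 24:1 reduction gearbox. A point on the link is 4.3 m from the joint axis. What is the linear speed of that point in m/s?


omega_motor = 1689 * 2*pi/60 = 176.8717 rad/s
omega_joint = omega_motor / 24 = 7.3697 rad/s
v = omega_joint * r = 7.3697 * 4.3
= 31.6895 m/s


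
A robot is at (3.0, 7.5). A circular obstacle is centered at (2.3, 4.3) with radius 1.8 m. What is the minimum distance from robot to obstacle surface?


center_dist = sqrt((3.0-2.3)^2 + (7.5-4.3)^2)
= sqrt(0.49 + 10.24)
= 3.2757
min_dist = center_dist - radius = 3.2757 - 1.8 = 1.4757 m


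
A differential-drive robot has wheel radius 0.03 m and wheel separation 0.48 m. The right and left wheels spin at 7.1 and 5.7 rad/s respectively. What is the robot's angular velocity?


vR = r*wR = 0.03*7.1 = 0.213 m/s
vL = r*wL = 0.03*5.7 = 0.171 m/s
v = (vR+vL)/2 = 0.192 m/s
omega = (vR-vL)/L = 0.0875 rad/s
angular velocity = 0.0875 rad/s


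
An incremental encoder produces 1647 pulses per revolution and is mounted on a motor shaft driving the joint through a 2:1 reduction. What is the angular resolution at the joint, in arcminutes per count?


counts per rev = 1647
effective counts at joint = 1647 * 2 = 3294
resolution = 360*60 / 3294
= 6.5574 arcmin/count


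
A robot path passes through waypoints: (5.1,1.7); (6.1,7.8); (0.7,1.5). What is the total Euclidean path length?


Segment lengths:
  seg1 = sqrt((1.0)^2 + (6.1)^2) = 6.1814
  seg2 = sqrt((-5.4)^2 + (-6.3)^2) = 8.2976
Total = 14.479


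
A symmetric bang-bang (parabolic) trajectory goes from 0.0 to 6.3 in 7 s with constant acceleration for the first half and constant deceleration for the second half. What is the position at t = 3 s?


Symmetric rest-to-rest: each phase covers (pf-p0)/2 in time T/2. 0.5*a*(T/2)^2 = (pf-p0)/2 => a = 4*(pf-p0)/T^2
a = 4*(6.3-0.0)/7^2 = 0.5143
t = 3 is in the acceleration phase (t <= T/2).
p = p0 + 0.5*a*t^2 = 0.0 + 0.5*0.5143*3^2
= 2.3143


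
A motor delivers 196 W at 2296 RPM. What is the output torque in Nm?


omega = 2296 * 2*pi/60 = 240.4366 rad/s
tau = P / omega = 196 / 240.4366
= 0.8152 Nm


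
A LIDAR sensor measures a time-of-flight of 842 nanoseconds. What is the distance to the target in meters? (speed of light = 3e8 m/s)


tof = 842 ns = 8.42e-07 s
dist = c * tof / 2
= 3e8 * 8.42e-07 / 2
= 126.3 m


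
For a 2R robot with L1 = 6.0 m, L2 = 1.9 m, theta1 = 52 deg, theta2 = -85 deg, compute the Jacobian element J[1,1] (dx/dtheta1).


J[1,1] = -L1*sin(t1) - L2*sin(t1+t2)
= -6.0*sin(52) - 1.9*sin(-33)
= -3.6933


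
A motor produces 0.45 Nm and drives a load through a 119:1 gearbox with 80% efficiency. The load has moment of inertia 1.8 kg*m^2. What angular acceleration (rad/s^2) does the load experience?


tau_out = tau_motor * N * eta
= 0.45 * 119 * 0.8 = 42.84 Nm
alpha = tau_out / I = 42.84 / 1.8
= 23.8 rad/s^2


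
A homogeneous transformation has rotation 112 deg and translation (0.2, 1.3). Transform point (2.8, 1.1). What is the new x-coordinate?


x' = cos(theta)*px - sin(theta)*py + tx
= -0.3746*2.8 - 0.9272*1.1 + 0.2
= -1.8688


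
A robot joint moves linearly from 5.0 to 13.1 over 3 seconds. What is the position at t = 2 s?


s = t/T = 2/3 = 0.6667
p(t) = p0 + (pf-p0)*s
= 5.0 + (13.1 - 5.0) * 0.6667
= 10.4


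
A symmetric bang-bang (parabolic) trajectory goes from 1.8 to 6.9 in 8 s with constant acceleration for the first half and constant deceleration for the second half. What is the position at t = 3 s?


Symmetric rest-to-rest: each phase covers (pf-p0)/2 in time T/2. 0.5*a*(T/2)^2 = (pf-p0)/2 => a = 4*(pf-p0)/T^2
a = 4*(6.9-1.8)/8^2 = 0.3188
t = 3 is in the acceleration phase (t <= T/2).
p = p0 + 0.5*a*t^2 = 1.8 + 0.5*0.3188*3^2
= 3.2344


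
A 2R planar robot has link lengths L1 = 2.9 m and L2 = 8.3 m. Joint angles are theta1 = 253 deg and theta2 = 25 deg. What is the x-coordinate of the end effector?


Convert angles to radians: theta1 = 4.4157, theta2 = 0.4363
x = L1*cos(theta1) + L2*cos(theta1+theta2)
x = -0.8479 + 1.1551
x = 0.3073


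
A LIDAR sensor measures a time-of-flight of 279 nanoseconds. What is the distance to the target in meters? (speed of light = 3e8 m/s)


tof = 279 ns = 2.79e-07 s
dist = c * tof / 2
= 3e8 * 2.79e-07 / 2
= 41.85 m


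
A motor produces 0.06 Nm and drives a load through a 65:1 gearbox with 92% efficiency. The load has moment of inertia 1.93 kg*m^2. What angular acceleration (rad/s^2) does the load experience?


tau_out = tau_motor * N * eta
= 0.06 * 65 * 0.92 = 3.588 Nm
alpha = tau_out / I = 3.588 / 1.93
= 1.8591 rad/s^2


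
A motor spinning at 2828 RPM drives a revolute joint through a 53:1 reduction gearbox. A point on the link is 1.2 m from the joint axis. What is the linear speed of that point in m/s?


omega_motor = 2828 * 2*pi/60 = 296.1475 rad/s
omega_joint = omega_motor / 53 = 5.5877 rad/s
v = omega_joint * r = 5.5877 * 1.2
= 6.7052 m/s


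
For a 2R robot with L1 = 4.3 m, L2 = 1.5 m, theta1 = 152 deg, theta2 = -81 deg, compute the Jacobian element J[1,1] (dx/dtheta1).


J[1,1] = -L1*sin(t1) - L2*sin(t1+t2)
= -4.3*sin(152) - 1.5*sin(71)
= -3.437


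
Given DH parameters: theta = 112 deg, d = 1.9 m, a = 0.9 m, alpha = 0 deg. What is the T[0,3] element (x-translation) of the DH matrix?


T[0,3] = a * cos(theta)
= 0.9 * cos(112 deg)
= 0.9 * -0.3746
= -0.3371


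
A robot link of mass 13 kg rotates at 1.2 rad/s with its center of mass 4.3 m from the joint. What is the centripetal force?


F = m * omega^2 * r
= 13 * 1.2^2 * 4.3
= 13 * 1.44 * 4.3
= 80.496 N


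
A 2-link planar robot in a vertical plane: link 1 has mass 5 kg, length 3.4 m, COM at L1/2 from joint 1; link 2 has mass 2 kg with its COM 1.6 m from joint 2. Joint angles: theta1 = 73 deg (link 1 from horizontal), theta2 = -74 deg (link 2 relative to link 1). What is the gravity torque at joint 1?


Horizontal distance from joint 1 to link-1 COM:
  x_c1 = (L1/2)*cos(t1) = 1.7 * 0.2924 = 0.497 m
Horizontal distance from joint 1 to link-2 COM:
  x_c2 = L1*cos(t1) + Lc2*cos(t1+t2)
       = 3.4*0.2924 + 1.6*0.9998 = 2.5938 m
tau1 = m1*g*x_c1 + m2*g*x_c2
     = 5*9.81*0.497 + 2*9.81*2.5938
     = 24.3794 + 50.8908
     = 75.2702 Nm
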